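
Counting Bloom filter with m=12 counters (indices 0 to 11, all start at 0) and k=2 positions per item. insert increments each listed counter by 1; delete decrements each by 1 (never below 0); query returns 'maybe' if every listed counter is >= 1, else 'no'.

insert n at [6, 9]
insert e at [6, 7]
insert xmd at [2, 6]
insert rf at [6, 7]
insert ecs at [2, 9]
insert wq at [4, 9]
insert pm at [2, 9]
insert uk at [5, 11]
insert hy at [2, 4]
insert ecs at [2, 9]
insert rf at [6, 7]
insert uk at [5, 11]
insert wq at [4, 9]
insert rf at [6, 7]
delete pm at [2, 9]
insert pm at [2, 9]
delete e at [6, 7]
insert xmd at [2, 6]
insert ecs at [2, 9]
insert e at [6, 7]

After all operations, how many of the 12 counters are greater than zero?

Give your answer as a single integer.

Answer: 7

Derivation:
Step 1: insert n at [6, 9] -> counters=[0,0,0,0,0,0,1,0,0,1,0,0]
Step 2: insert e at [6, 7] -> counters=[0,0,0,0,0,0,2,1,0,1,0,0]
Step 3: insert xmd at [2, 6] -> counters=[0,0,1,0,0,0,3,1,0,1,0,0]
Step 4: insert rf at [6, 7] -> counters=[0,0,1,0,0,0,4,2,0,1,0,0]
Step 5: insert ecs at [2, 9] -> counters=[0,0,2,0,0,0,4,2,0,2,0,0]
Step 6: insert wq at [4, 9] -> counters=[0,0,2,0,1,0,4,2,0,3,0,0]
Step 7: insert pm at [2, 9] -> counters=[0,0,3,0,1,0,4,2,0,4,0,0]
Step 8: insert uk at [5, 11] -> counters=[0,0,3,0,1,1,4,2,0,4,0,1]
Step 9: insert hy at [2, 4] -> counters=[0,0,4,0,2,1,4,2,0,4,0,1]
Step 10: insert ecs at [2, 9] -> counters=[0,0,5,0,2,1,4,2,0,5,0,1]
Step 11: insert rf at [6, 7] -> counters=[0,0,5,0,2,1,5,3,0,5,0,1]
Step 12: insert uk at [5, 11] -> counters=[0,0,5,0,2,2,5,3,0,5,0,2]
Step 13: insert wq at [4, 9] -> counters=[0,0,5,0,3,2,5,3,0,6,0,2]
Step 14: insert rf at [6, 7] -> counters=[0,0,5,0,3,2,6,4,0,6,0,2]
Step 15: delete pm at [2, 9] -> counters=[0,0,4,0,3,2,6,4,0,5,0,2]
Step 16: insert pm at [2, 9] -> counters=[0,0,5,0,3,2,6,4,0,6,0,2]
Step 17: delete e at [6, 7] -> counters=[0,0,5,0,3,2,5,3,0,6,0,2]
Step 18: insert xmd at [2, 6] -> counters=[0,0,6,0,3,2,6,3,0,6,0,2]
Step 19: insert ecs at [2, 9] -> counters=[0,0,7,0,3,2,6,3,0,7,0,2]
Step 20: insert e at [6, 7] -> counters=[0,0,7,0,3,2,7,4,0,7,0,2]
Final counters=[0,0,7,0,3,2,7,4,0,7,0,2] -> 7 nonzero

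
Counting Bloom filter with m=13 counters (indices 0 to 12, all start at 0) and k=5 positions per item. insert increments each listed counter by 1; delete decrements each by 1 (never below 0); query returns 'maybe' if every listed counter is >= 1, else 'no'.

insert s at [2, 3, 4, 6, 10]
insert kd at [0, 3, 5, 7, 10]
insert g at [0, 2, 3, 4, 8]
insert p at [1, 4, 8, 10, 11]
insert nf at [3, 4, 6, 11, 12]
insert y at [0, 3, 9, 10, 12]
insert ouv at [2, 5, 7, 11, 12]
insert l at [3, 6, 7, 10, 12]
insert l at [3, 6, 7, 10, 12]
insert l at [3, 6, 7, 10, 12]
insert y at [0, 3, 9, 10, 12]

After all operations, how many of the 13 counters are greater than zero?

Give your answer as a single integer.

Step 1: insert s at [2, 3, 4, 6, 10] -> counters=[0,0,1,1,1,0,1,0,0,0,1,0,0]
Step 2: insert kd at [0, 3, 5, 7, 10] -> counters=[1,0,1,2,1,1,1,1,0,0,2,0,0]
Step 3: insert g at [0, 2, 3, 4, 8] -> counters=[2,0,2,3,2,1,1,1,1,0,2,0,0]
Step 4: insert p at [1, 4, 8, 10, 11] -> counters=[2,1,2,3,3,1,1,1,2,0,3,1,0]
Step 5: insert nf at [3, 4, 6, 11, 12] -> counters=[2,1,2,4,4,1,2,1,2,0,3,2,1]
Step 6: insert y at [0, 3, 9, 10, 12] -> counters=[3,1,2,5,4,1,2,1,2,1,4,2,2]
Step 7: insert ouv at [2, 5, 7, 11, 12] -> counters=[3,1,3,5,4,2,2,2,2,1,4,3,3]
Step 8: insert l at [3, 6, 7, 10, 12] -> counters=[3,1,3,6,4,2,3,3,2,1,5,3,4]
Step 9: insert l at [3, 6, 7, 10, 12] -> counters=[3,1,3,7,4,2,4,4,2,1,6,3,5]
Step 10: insert l at [3, 6, 7, 10, 12] -> counters=[3,1,3,8,4,2,5,5,2,1,7,3,6]
Step 11: insert y at [0, 3, 9, 10, 12] -> counters=[4,1,3,9,4,2,5,5,2,2,8,3,7]
Final counters=[4,1,3,9,4,2,5,5,2,2,8,3,7] -> 13 nonzero

Answer: 13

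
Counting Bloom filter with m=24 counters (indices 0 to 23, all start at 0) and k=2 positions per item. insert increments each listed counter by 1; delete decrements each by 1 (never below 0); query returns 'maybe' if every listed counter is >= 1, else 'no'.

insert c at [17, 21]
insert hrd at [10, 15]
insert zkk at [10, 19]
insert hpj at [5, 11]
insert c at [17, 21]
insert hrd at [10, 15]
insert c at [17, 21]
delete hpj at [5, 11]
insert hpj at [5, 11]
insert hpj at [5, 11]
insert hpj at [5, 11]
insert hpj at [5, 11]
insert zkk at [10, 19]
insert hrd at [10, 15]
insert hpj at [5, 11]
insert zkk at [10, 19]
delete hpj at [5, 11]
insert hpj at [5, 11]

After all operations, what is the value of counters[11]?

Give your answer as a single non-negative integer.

Step 1: insert c at [17, 21] -> counters=[0,0,0,0,0,0,0,0,0,0,0,0,0,0,0,0,0,1,0,0,0,1,0,0]
Step 2: insert hrd at [10, 15] -> counters=[0,0,0,0,0,0,0,0,0,0,1,0,0,0,0,1,0,1,0,0,0,1,0,0]
Step 3: insert zkk at [10, 19] -> counters=[0,0,0,0,0,0,0,0,0,0,2,0,0,0,0,1,0,1,0,1,0,1,0,0]
Step 4: insert hpj at [5, 11] -> counters=[0,0,0,0,0,1,0,0,0,0,2,1,0,0,0,1,0,1,0,1,0,1,0,0]
Step 5: insert c at [17, 21] -> counters=[0,0,0,0,0,1,0,0,0,0,2,1,0,0,0,1,0,2,0,1,0,2,0,0]
Step 6: insert hrd at [10, 15] -> counters=[0,0,0,0,0,1,0,0,0,0,3,1,0,0,0,2,0,2,0,1,0,2,0,0]
Step 7: insert c at [17, 21] -> counters=[0,0,0,0,0,1,0,0,0,0,3,1,0,0,0,2,0,3,0,1,0,3,0,0]
Step 8: delete hpj at [5, 11] -> counters=[0,0,0,0,0,0,0,0,0,0,3,0,0,0,0,2,0,3,0,1,0,3,0,0]
Step 9: insert hpj at [5, 11] -> counters=[0,0,0,0,0,1,0,0,0,0,3,1,0,0,0,2,0,3,0,1,0,3,0,0]
Step 10: insert hpj at [5, 11] -> counters=[0,0,0,0,0,2,0,0,0,0,3,2,0,0,0,2,0,3,0,1,0,3,0,0]
Step 11: insert hpj at [5, 11] -> counters=[0,0,0,0,0,3,0,0,0,0,3,3,0,0,0,2,0,3,0,1,0,3,0,0]
Step 12: insert hpj at [5, 11] -> counters=[0,0,0,0,0,4,0,0,0,0,3,4,0,0,0,2,0,3,0,1,0,3,0,0]
Step 13: insert zkk at [10, 19] -> counters=[0,0,0,0,0,4,0,0,0,0,4,4,0,0,0,2,0,3,0,2,0,3,0,0]
Step 14: insert hrd at [10, 15] -> counters=[0,0,0,0,0,4,0,0,0,0,5,4,0,0,0,3,0,3,0,2,0,3,0,0]
Step 15: insert hpj at [5, 11] -> counters=[0,0,0,0,0,5,0,0,0,0,5,5,0,0,0,3,0,3,0,2,0,3,0,0]
Step 16: insert zkk at [10, 19] -> counters=[0,0,0,0,0,5,0,0,0,0,6,5,0,0,0,3,0,3,0,3,0,3,0,0]
Step 17: delete hpj at [5, 11] -> counters=[0,0,0,0,0,4,0,0,0,0,6,4,0,0,0,3,0,3,0,3,0,3,0,0]
Step 18: insert hpj at [5, 11] -> counters=[0,0,0,0,0,5,0,0,0,0,6,5,0,0,0,3,0,3,0,3,0,3,0,0]
Final counters=[0,0,0,0,0,5,0,0,0,0,6,5,0,0,0,3,0,3,0,3,0,3,0,0] -> counters[11]=5

Answer: 5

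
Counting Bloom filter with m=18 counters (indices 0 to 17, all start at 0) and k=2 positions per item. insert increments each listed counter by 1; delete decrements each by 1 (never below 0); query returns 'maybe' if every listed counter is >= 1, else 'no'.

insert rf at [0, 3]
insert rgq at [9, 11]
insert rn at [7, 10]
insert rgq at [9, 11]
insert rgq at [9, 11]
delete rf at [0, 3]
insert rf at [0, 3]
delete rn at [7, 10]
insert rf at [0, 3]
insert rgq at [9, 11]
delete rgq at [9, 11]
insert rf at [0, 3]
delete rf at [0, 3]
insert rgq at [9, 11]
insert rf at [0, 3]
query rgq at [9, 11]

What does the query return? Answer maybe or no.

Step 1: insert rf at [0, 3] -> counters=[1,0,0,1,0,0,0,0,0,0,0,0,0,0,0,0,0,0]
Step 2: insert rgq at [9, 11] -> counters=[1,0,0,1,0,0,0,0,0,1,0,1,0,0,0,0,0,0]
Step 3: insert rn at [7, 10] -> counters=[1,0,0,1,0,0,0,1,0,1,1,1,0,0,0,0,0,0]
Step 4: insert rgq at [9, 11] -> counters=[1,0,0,1,0,0,0,1,0,2,1,2,0,0,0,0,0,0]
Step 5: insert rgq at [9, 11] -> counters=[1,0,0,1,0,0,0,1,0,3,1,3,0,0,0,0,0,0]
Step 6: delete rf at [0, 3] -> counters=[0,0,0,0,0,0,0,1,0,3,1,3,0,0,0,0,0,0]
Step 7: insert rf at [0, 3] -> counters=[1,0,0,1,0,0,0,1,0,3,1,3,0,0,0,0,0,0]
Step 8: delete rn at [7, 10] -> counters=[1,0,0,1,0,0,0,0,0,3,0,3,0,0,0,0,0,0]
Step 9: insert rf at [0, 3] -> counters=[2,0,0,2,0,0,0,0,0,3,0,3,0,0,0,0,0,0]
Step 10: insert rgq at [9, 11] -> counters=[2,0,0,2,0,0,0,0,0,4,0,4,0,0,0,0,0,0]
Step 11: delete rgq at [9, 11] -> counters=[2,0,0,2,0,0,0,0,0,3,0,3,0,0,0,0,0,0]
Step 12: insert rf at [0, 3] -> counters=[3,0,0,3,0,0,0,0,0,3,0,3,0,0,0,0,0,0]
Step 13: delete rf at [0, 3] -> counters=[2,0,0,2,0,0,0,0,0,3,0,3,0,0,0,0,0,0]
Step 14: insert rgq at [9, 11] -> counters=[2,0,0,2,0,0,0,0,0,4,0,4,0,0,0,0,0,0]
Step 15: insert rf at [0, 3] -> counters=[3,0,0,3,0,0,0,0,0,4,0,4,0,0,0,0,0,0]
Query rgq: check counters[9]=4 counters[11]=4 -> maybe

Answer: maybe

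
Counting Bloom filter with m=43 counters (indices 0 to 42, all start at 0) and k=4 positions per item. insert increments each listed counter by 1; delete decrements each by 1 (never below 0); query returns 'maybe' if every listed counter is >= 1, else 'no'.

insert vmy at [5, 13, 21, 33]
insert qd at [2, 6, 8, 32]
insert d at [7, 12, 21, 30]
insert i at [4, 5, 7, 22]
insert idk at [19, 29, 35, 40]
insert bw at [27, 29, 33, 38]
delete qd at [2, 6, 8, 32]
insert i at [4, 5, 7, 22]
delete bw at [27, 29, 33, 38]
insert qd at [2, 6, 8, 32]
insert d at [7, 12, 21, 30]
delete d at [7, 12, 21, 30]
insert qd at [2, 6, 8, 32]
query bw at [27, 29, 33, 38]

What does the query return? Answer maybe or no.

Step 1: insert vmy at [5, 13, 21, 33] -> counters=[0,0,0,0,0,1,0,0,0,0,0,0,0,1,0,0,0,0,0,0,0,1,0,0,0,0,0,0,0,0,0,0,0,1,0,0,0,0,0,0,0,0,0]
Step 2: insert qd at [2, 6, 8, 32] -> counters=[0,0,1,0,0,1,1,0,1,0,0,0,0,1,0,0,0,0,0,0,0,1,0,0,0,0,0,0,0,0,0,0,1,1,0,0,0,0,0,0,0,0,0]
Step 3: insert d at [7, 12, 21, 30] -> counters=[0,0,1,0,0,1,1,1,1,0,0,0,1,1,0,0,0,0,0,0,0,2,0,0,0,0,0,0,0,0,1,0,1,1,0,0,0,0,0,0,0,0,0]
Step 4: insert i at [4, 5, 7, 22] -> counters=[0,0,1,0,1,2,1,2,1,0,0,0,1,1,0,0,0,0,0,0,0,2,1,0,0,0,0,0,0,0,1,0,1,1,0,0,0,0,0,0,0,0,0]
Step 5: insert idk at [19, 29, 35, 40] -> counters=[0,0,1,0,1,2,1,2,1,0,0,0,1,1,0,0,0,0,0,1,0,2,1,0,0,0,0,0,0,1,1,0,1,1,0,1,0,0,0,0,1,0,0]
Step 6: insert bw at [27, 29, 33, 38] -> counters=[0,0,1,0,1,2,1,2,1,0,0,0,1,1,0,0,0,0,0,1,0,2,1,0,0,0,0,1,0,2,1,0,1,2,0,1,0,0,1,0,1,0,0]
Step 7: delete qd at [2, 6, 8, 32] -> counters=[0,0,0,0,1,2,0,2,0,0,0,0,1,1,0,0,0,0,0,1,0,2,1,0,0,0,0,1,0,2,1,0,0,2,0,1,0,0,1,0,1,0,0]
Step 8: insert i at [4, 5, 7, 22] -> counters=[0,0,0,0,2,3,0,3,0,0,0,0,1,1,0,0,0,0,0,1,0,2,2,0,0,0,0,1,0,2,1,0,0,2,0,1,0,0,1,0,1,0,0]
Step 9: delete bw at [27, 29, 33, 38] -> counters=[0,0,0,0,2,3,0,3,0,0,0,0,1,1,0,0,0,0,0,1,0,2,2,0,0,0,0,0,0,1,1,0,0,1,0,1,0,0,0,0,1,0,0]
Step 10: insert qd at [2, 6, 8, 32] -> counters=[0,0,1,0,2,3,1,3,1,0,0,0,1,1,0,0,0,0,0,1,0,2,2,0,0,0,0,0,0,1,1,0,1,1,0,1,0,0,0,0,1,0,0]
Step 11: insert d at [7, 12, 21, 30] -> counters=[0,0,1,0,2,3,1,4,1,0,0,0,2,1,0,0,0,0,0,1,0,3,2,0,0,0,0,0,0,1,2,0,1,1,0,1,0,0,0,0,1,0,0]
Step 12: delete d at [7, 12, 21, 30] -> counters=[0,0,1,0,2,3,1,3,1,0,0,0,1,1,0,0,0,0,0,1,0,2,2,0,0,0,0,0,0,1,1,0,1,1,0,1,0,0,0,0,1,0,0]
Step 13: insert qd at [2, 6, 8, 32] -> counters=[0,0,2,0,2,3,2,3,2,0,0,0,1,1,0,0,0,0,0,1,0,2,2,0,0,0,0,0,0,1,1,0,2,1,0,1,0,0,0,0,1,0,0]
Query bw: check counters[27]=0 counters[29]=1 counters[33]=1 counters[38]=0 -> no

Answer: no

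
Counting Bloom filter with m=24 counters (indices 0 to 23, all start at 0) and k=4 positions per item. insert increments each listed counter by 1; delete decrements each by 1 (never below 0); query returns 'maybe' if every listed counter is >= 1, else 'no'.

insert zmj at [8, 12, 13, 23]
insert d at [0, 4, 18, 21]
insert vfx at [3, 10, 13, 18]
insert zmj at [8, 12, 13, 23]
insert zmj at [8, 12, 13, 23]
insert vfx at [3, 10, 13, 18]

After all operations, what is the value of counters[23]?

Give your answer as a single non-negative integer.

Step 1: insert zmj at [8, 12, 13, 23] -> counters=[0,0,0,0,0,0,0,0,1,0,0,0,1,1,0,0,0,0,0,0,0,0,0,1]
Step 2: insert d at [0, 4, 18, 21] -> counters=[1,0,0,0,1,0,0,0,1,0,0,0,1,1,0,0,0,0,1,0,0,1,0,1]
Step 3: insert vfx at [3, 10, 13, 18] -> counters=[1,0,0,1,1,0,0,0,1,0,1,0,1,2,0,0,0,0,2,0,0,1,0,1]
Step 4: insert zmj at [8, 12, 13, 23] -> counters=[1,0,0,1,1,0,0,0,2,0,1,0,2,3,0,0,0,0,2,0,0,1,0,2]
Step 5: insert zmj at [8, 12, 13, 23] -> counters=[1,0,0,1,1,0,0,0,3,0,1,0,3,4,0,0,0,0,2,0,0,1,0,3]
Step 6: insert vfx at [3, 10, 13, 18] -> counters=[1,0,0,2,1,0,0,0,3,0,2,0,3,5,0,0,0,0,3,0,0,1,0,3]
Final counters=[1,0,0,2,1,0,0,0,3,0,2,0,3,5,0,0,0,0,3,0,0,1,0,3] -> counters[23]=3

Answer: 3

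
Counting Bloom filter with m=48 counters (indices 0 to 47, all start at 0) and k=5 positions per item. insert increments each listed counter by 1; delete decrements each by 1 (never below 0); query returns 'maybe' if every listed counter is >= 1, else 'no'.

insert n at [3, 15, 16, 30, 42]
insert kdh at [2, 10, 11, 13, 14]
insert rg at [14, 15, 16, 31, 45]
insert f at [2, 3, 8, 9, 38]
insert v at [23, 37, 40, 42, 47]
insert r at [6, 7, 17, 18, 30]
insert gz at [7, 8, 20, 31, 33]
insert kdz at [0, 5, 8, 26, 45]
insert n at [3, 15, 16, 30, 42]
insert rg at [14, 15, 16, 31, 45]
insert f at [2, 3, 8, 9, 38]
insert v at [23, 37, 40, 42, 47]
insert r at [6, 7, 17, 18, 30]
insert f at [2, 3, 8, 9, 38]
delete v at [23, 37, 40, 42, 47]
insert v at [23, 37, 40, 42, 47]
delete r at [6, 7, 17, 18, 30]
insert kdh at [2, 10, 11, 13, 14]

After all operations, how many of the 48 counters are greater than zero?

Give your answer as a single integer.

Answer: 28

Derivation:
Step 1: insert n at [3, 15, 16, 30, 42] -> counters=[0,0,0,1,0,0,0,0,0,0,0,0,0,0,0,1,1,0,0,0,0,0,0,0,0,0,0,0,0,0,1,0,0,0,0,0,0,0,0,0,0,0,1,0,0,0,0,0]
Step 2: insert kdh at [2, 10, 11, 13, 14] -> counters=[0,0,1,1,0,0,0,0,0,0,1,1,0,1,1,1,1,0,0,0,0,0,0,0,0,0,0,0,0,0,1,0,0,0,0,0,0,0,0,0,0,0,1,0,0,0,0,0]
Step 3: insert rg at [14, 15, 16, 31, 45] -> counters=[0,0,1,1,0,0,0,0,0,0,1,1,0,1,2,2,2,0,0,0,0,0,0,0,0,0,0,0,0,0,1,1,0,0,0,0,0,0,0,0,0,0,1,0,0,1,0,0]
Step 4: insert f at [2, 3, 8, 9, 38] -> counters=[0,0,2,2,0,0,0,0,1,1,1,1,0,1,2,2,2,0,0,0,0,0,0,0,0,0,0,0,0,0,1,1,0,0,0,0,0,0,1,0,0,0,1,0,0,1,0,0]
Step 5: insert v at [23, 37, 40, 42, 47] -> counters=[0,0,2,2,0,0,0,0,1,1,1,1,0,1,2,2,2,0,0,0,0,0,0,1,0,0,0,0,0,0,1,1,0,0,0,0,0,1,1,0,1,0,2,0,0,1,0,1]
Step 6: insert r at [6, 7, 17, 18, 30] -> counters=[0,0,2,2,0,0,1,1,1,1,1,1,0,1,2,2,2,1,1,0,0,0,0,1,0,0,0,0,0,0,2,1,0,0,0,0,0,1,1,0,1,0,2,0,0,1,0,1]
Step 7: insert gz at [7, 8, 20, 31, 33] -> counters=[0,0,2,2,0,0,1,2,2,1,1,1,0,1,2,2,2,1,1,0,1,0,0,1,0,0,0,0,0,0,2,2,0,1,0,0,0,1,1,0,1,0,2,0,0,1,0,1]
Step 8: insert kdz at [0, 5, 8, 26, 45] -> counters=[1,0,2,2,0,1,1,2,3,1,1,1,0,1,2,2,2,1,1,0,1,0,0,1,0,0,1,0,0,0,2,2,0,1,0,0,0,1,1,0,1,0,2,0,0,2,0,1]
Step 9: insert n at [3, 15, 16, 30, 42] -> counters=[1,0,2,3,0,1,1,2,3,1,1,1,0,1,2,3,3,1,1,0,1,0,0,1,0,0,1,0,0,0,3,2,0,1,0,0,0,1,1,0,1,0,3,0,0,2,0,1]
Step 10: insert rg at [14, 15, 16, 31, 45] -> counters=[1,0,2,3,0,1,1,2,3,1,1,1,0,1,3,4,4,1,1,0,1,0,0,1,0,0,1,0,0,0,3,3,0,1,0,0,0,1,1,0,1,0,3,0,0,3,0,1]
Step 11: insert f at [2, 3, 8, 9, 38] -> counters=[1,0,3,4,0,1,1,2,4,2,1,1,0,1,3,4,4,1,1,0,1,0,0,1,0,0,1,0,0,0,3,3,0,1,0,0,0,1,2,0,1,0,3,0,0,3,0,1]
Step 12: insert v at [23, 37, 40, 42, 47] -> counters=[1,0,3,4,0,1,1,2,4,2,1,1,0,1,3,4,4,1,1,0,1,0,0,2,0,0,1,0,0,0,3,3,0,1,0,0,0,2,2,0,2,0,4,0,0,3,0,2]
Step 13: insert r at [6, 7, 17, 18, 30] -> counters=[1,0,3,4,0,1,2,3,4,2,1,1,0,1,3,4,4,2,2,0,1,0,0,2,0,0,1,0,0,0,4,3,0,1,0,0,0,2,2,0,2,0,4,0,0,3,0,2]
Step 14: insert f at [2, 3, 8, 9, 38] -> counters=[1,0,4,5,0,1,2,3,5,3,1,1,0,1,3,4,4,2,2,0,1,0,0,2,0,0,1,0,0,0,4,3,0,1,0,0,0,2,3,0,2,0,4,0,0,3,0,2]
Step 15: delete v at [23, 37, 40, 42, 47] -> counters=[1,0,4,5,0,1,2,3,5,3,1,1,0,1,3,4,4,2,2,0,1,0,0,1,0,0,1,0,0,0,4,3,0,1,0,0,0,1,3,0,1,0,3,0,0,3,0,1]
Step 16: insert v at [23, 37, 40, 42, 47] -> counters=[1,0,4,5,0,1,2,3,5,3,1,1,0,1,3,4,4,2,2,0,1,0,0,2,0,0,1,0,0,0,4,3,0,1,0,0,0,2,3,0,2,0,4,0,0,3,0,2]
Step 17: delete r at [6, 7, 17, 18, 30] -> counters=[1,0,4,5,0,1,1,2,5,3,1,1,0,1,3,4,4,1,1,0,1,0,0,2,0,0,1,0,0,0,3,3,0,1,0,0,0,2,3,0,2,0,4,0,0,3,0,2]
Step 18: insert kdh at [2, 10, 11, 13, 14] -> counters=[1,0,5,5,0,1,1,2,5,3,2,2,0,2,4,4,4,1,1,0,1,0,0,2,0,0,1,0,0,0,3,3,0,1,0,0,0,2,3,0,2,0,4,0,0,3,0,2]
Final counters=[1,0,5,5,0,1,1,2,5,3,2,2,0,2,4,4,4,1,1,0,1,0,0,2,0,0,1,0,0,0,3,3,0,1,0,0,0,2,3,0,2,0,4,0,0,3,0,2] -> 28 nonzero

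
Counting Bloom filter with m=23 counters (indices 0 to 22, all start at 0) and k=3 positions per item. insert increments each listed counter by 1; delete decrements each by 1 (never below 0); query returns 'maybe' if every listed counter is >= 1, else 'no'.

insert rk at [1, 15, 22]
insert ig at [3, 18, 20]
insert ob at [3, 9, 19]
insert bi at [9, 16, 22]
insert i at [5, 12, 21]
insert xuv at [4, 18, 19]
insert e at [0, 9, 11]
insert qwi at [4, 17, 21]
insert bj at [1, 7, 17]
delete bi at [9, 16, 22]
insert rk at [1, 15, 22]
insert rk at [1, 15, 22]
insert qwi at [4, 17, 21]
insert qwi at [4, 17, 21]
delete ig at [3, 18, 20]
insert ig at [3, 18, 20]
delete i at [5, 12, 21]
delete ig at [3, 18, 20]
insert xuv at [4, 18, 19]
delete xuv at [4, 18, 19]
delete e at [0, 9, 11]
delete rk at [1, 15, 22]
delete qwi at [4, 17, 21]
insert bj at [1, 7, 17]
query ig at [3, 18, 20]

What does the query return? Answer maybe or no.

Answer: no

Derivation:
Step 1: insert rk at [1, 15, 22] -> counters=[0,1,0,0,0,0,0,0,0,0,0,0,0,0,0,1,0,0,0,0,0,0,1]
Step 2: insert ig at [3, 18, 20] -> counters=[0,1,0,1,0,0,0,0,0,0,0,0,0,0,0,1,0,0,1,0,1,0,1]
Step 3: insert ob at [3, 9, 19] -> counters=[0,1,0,2,0,0,0,0,0,1,0,0,0,0,0,1,0,0,1,1,1,0,1]
Step 4: insert bi at [9, 16, 22] -> counters=[0,1,0,2,0,0,0,0,0,2,0,0,0,0,0,1,1,0,1,1,1,0,2]
Step 5: insert i at [5, 12, 21] -> counters=[0,1,0,2,0,1,0,0,0,2,0,0,1,0,0,1,1,0,1,1,1,1,2]
Step 6: insert xuv at [4, 18, 19] -> counters=[0,1,0,2,1,1,0,0,0,2,0,0,1,0,0,1,1,0,2,2,1,1,2]
Step 7: insert e at [0, 9, 11] -> counters=[1,1,0,2,1,1,0,0,0,3,0,1,1,0,0,1,1,0,2,2,1,1,2]
Step 8: insert qwi at [4, 17, 21] -> counters=[1,1,0,2,2,1,0,0,0,3,0,1,1,0,0,1,1,1,2,2,1,2,2]
Step 9: insert bj at [1, 7, 17] -> counters=[1,2,0,2,2,1,0,1,0,3,0,1,1,0,0,1,1,2,2,2,1,2,2]
Step 10: delete bi at [9, 16, 22] -> counters=[1,2,0,2,2,1,0,1,0,2,0,1,1,0,0,1,0,2,2,2,1,2,1]
Step 11: insert rk at [1, 15, 22] -> counters=[1,3,0,2,2,1,0,1,0,2,0,1,1,0,0,2,0,2,2,2,1,2,2]
Step 12: insert rk at [1, 15, 22] -> counters=[1,4,0,2,2,1,0,1,0,2,0,1,1,0,0,3,0,2,2,2,1,2,3]
Step 13: insert qwi at [4, 17, 21] -> counters=[1,4,0,2,3,1,0,1,0,2,0,1,1,0,0,3,0,3,2,2,1,3,3]
Step 14: insert qwi at [4, 17, 21] -> counters=[1,4,0,2,4,1,0,1,0,2,0,1,1,0,0,3,0,4,2,2,1,4,3]
Step 15: delete ig at [3, 18, 20] -> counters=[1,4,0,1,4,1,0,1,0,2,0,1,1,0,0,3,0,4,1,2,0,4,3]
Step 16: insert ig at [3, 18, 20] -> counters=[1,4,0,2,4,1,0,1,0,2,0,1,1,0,0,3,0,4,2,2,1,4,3]
Step 17: delete i at [5, 12, 21] -> counters=[1,4,0,2,4,0,0,1,0,2,0,1,0,0,0,3,0,4,2,2,1,3,3]
Step 18: delete ig at [3, 18, 20] -> counters=[1,4,0,1,4,0,0,1,0,2,0,1,0,0,0,3,0,4,1,2,0,3,3]
Step 19: insert xuv at [4, 18, 19] -> counters=[1,4,0,1,5,0,0,1,0,2,0,1,0,0,0,3,0,4,2,3,0,3,3]
Step 20: delete xuv at [4, 18, 19] -> counters=[1,4,0,1,4,0,0,1,0,2,0,1,0,0,0,3,0,4,1,2,0,3,3]
Step 21: delete e at [0, 9, 11] -> counters=[0,4,0,1,4,0,0,1,0,1,0,0,0,0,0,3,0,4,1,2,0,3,3]
Step 22: delete rk at [1, 15, 22] -> counters=[0,3,0,1,4,0,0,1,0,1,0,0,0,0,0,2,0,4,1,2,0,3,2]
Step 23: delete qwi at [4, 17, 21] -> counters=[0,3,0,1,3,0,0,1,0,1,0,0,0,0,0,2,0,3,1,2,0,2,2]
Step 24: insert bj at [1, 7, 17] -> counters=[0,4,0,1,3,0,0,2,0,1,0,0,0,0,0,2,0,4,1,2,0,2,2]
Query ig: check counters[3]=1 counters[18]=1 counters[20]=0 -> no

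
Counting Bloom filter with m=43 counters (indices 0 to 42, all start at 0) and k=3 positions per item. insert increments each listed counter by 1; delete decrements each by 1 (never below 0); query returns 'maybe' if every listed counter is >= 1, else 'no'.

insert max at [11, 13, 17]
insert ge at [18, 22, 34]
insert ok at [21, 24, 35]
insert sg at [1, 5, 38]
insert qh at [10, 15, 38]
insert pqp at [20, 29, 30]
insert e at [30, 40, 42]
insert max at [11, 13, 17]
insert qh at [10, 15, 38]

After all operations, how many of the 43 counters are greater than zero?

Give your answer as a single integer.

Answer: 19

Derivation:
Step 1: insert max at [11, 13, 17] -> counters=[0,0,0,0,0,0,0,0,0,0,0,1,0,1,0,0,0,1,0,0,0,0,0,0,0,0,0,0,0,0,0,0,0,0,0,0,0,0,0,0,0,0,0]
Step 2: insert ge at [18, 22, 34] -> counters=[0,0,0,0,0,0,0,0,0,0,0,1,0,1,0,0,0,1,1,0,0,0,1,0,0,0,0,0,0,0,0,0,0,0,1,0,0,0,0,0,0,0,0]
Step 3: insert ok at [21, 24, 35] -> counters=[0,0,0,0,0,0,0,0,0,0,0,1,0,1,0,0,0,1,1,0,0,1,1,0,1,0,0,0,0,0,0,0,0,0,1,1,0,0,0,0,0,0,0]
Step 4: insert sg at [1, 5, 38] -> counters=[0,1,0,0,0,1,0,0,0,0,0,1,0,1,0,0,0,1,1,0,0,1,1,0,1,0,0,0,0,0,0,0,0,0,1,1,0,0,1,0,0,0,0]
Step 5: insert qh at [10, 15, 38] -> counters=[0,1,0,0,0,1,0,0,0,0,1,1,0,1,0,1,0,1,1,0,0,1,1,0,1,0,0,0,0,0,0,0,0,0,1,1,0,0,2,0,0,0,0]
Step 6: insert pqp at [20, 29, 30] -> counters=[0,1,0,0,0,1,0,0,0,0,1,1,0,1,0,1,0,1,1,0,1,1,1,0,1,0,0,0,0,1,1,0,0,0,1,1,0,0,2,0,0,0,0]
Step 7: insert e at [30, 40, 42] -> counters=[0,1,0,0,0,1,0,0,0,0,1,1,0,1,0,1,0,1,1,0,1,1,1,0,1,0,0,0,0,1,2,0,0,0,1,1,0,0,2,0,1,0,1]
Step 8: insert max at [11, 13, 17] -> counters=[0,1,0,0,0,1,0,0,0,0,1,2,0,2,0,1,0,2,1,0,1,1,1,0,1,0,0,0,0,1,2,0,0,0,1,1,0,0,2,0,1,0,1]
Step 9: insert qh at [10, 15, 38] -> counters=[0,1,0,0,0,1,0,0,0,0,2,2,0,2,0,2,0,2,1,0,1,1,1,0,1,0,0,0,0,1,2,0,0,0,1,1,0,0,3,0,1,0,1]
Final counters=[0,1,0,0,0,1,0,0,0,0,2,2,0,2,0,2,0,2,1,0,1,1,1,0,1,0,0,0,0,1,2,0,0,0,1,1,0,0,3,0,1,0,1] -> 19 nonzero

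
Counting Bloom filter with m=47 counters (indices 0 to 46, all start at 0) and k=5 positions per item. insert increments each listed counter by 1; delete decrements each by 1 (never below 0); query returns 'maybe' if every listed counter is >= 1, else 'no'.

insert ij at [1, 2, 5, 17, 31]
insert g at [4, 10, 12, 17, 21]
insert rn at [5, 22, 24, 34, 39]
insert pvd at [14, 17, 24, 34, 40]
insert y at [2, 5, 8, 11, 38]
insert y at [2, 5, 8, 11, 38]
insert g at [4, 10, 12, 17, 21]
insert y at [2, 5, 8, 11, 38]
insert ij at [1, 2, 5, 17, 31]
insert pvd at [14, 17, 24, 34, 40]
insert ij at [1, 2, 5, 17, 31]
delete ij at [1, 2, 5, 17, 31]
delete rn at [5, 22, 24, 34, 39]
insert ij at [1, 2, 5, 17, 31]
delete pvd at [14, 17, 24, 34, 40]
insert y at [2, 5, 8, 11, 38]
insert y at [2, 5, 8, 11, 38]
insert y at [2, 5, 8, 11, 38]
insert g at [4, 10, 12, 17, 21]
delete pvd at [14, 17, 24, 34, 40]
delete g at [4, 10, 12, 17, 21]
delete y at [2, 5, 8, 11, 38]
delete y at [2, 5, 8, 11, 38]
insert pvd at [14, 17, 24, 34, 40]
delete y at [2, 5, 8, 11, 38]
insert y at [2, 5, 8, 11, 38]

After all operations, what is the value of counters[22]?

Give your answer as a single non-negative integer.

Answer: 0

Derivation:
Step 1: insert ij at [1, 2, 5, 17, 31] -> counters=[0,1,1,0,0,1,0,0,0,0,0,0,0,0,0,0,0,1,0,0,0,0,0,0,0,0,0,0,0,0,0,1,0,0,0,0,0,0,0,0,0,0,0,0,0,0,0]
Step 2: insert g at [4, 10, 12, 17, 21] -> counters=[0,1,1,0,1,1,0,0,0,0,1,0,1,0,0,0,0,2,0,0,0,1,0,0,0,0,0,0,0,0,0,1,0,0,0,0,0,0,0,0,0,0,0,0,0,0,0]
Step 3: insert rn at [5, 22, 24, 34, 39] -> counters=[0,1,1,0,1,2,0,0,0,0,1,0,1,0,0,0,0,2,0,0,0,1,1,0,1,0,0,0,0,0,0,1,0,0,1,0,0,0,0,1,0,0,0,0,0,0,0]
Step 4: insert pvd at [14, 17, 24, 34, 40] -> counters=[0,1,1,0,1,2,0,0,0,0,1,0,1,0,1,0,0,3,0,0,0,1,1,0,2,0,0,0,0,0,0,1,0,0,2,0,0,0,0,1,1,0,0,0,0,0,0]
Step 5: insert y at [2, 5, 8, 11, 38] -> counters=[0,1,2,0,1,3,0,0,1,0,1,1,1,0,1,0,0,3,0,0,0,1,1,0,2,0,0,0,0,0,0,1,0,0,2,0,0,0,1,1,1,0,0,0,0,0,0]
Step 6: insert y at [2, 5, 8, 11, 38] -> counters=[0,1,3,0,1,4,0,0,2,0,1,2,1,0,1,0,0,3,0,0,0,1,1,0,2,0,0,0,0,0,0,1,0,0,2,0,0,0,2,1,1,0,0,0,0,0,0]
Step 7: insert g at [4, 10, 12, 17, 21] -> counters=[0,1,3,0,2,4,0,0,2,0,2,2,2,0,1,0,0,4,0,0,0,2,1,0,2,0,0,0,0,0,0,1,0,0,2,0,0,0,2,1,1,0,0,0,0,0,0]
Step 8: insert y at [2, 5, 8, 11, 38] -> counters=[0,1,4,0,2,5,0,0,3,0,2,3,2,0,1,0,0,4,0,0,0,2,1,0,2,0,0,0,0,0,0,1,0,0,2,0,0,0,3,1,1,0,0,0,0,0,0]
Step 9: insert ij at [1, 2, 5, 17, 31] -> counters=[0,2,5,0,2,6,0,0,3,0,2,3,2,0,1,0,0,5,0,0,0,2,1,0,2,0,0,0,0,0,0,2,0,0,2,0,0,0,3,1,1,0,0,0,0,0,0]
Step 10: insert pvd at [14, 17, 24, 34, 40] -> counters=[0,2,5,0,2,6,0,0,3,0,2,3,2,0,2,0,0,6,0,0,0,2,1,0,3,0,0,0,0,0,0,2,0,0,3,0,0,0,3,1,2,0,0,0,0,0,0]
Step 11: insert ij at [1, 2, 5, 17, 31] -> counters=[0,3,6,0,2,7,0,0,3,0,2,3,2,0,2,0,0,7,0,0,0,2,1,0,3,0,0,0,0,0,0,3,0,0,3,0,0,0,3,1,2,0,0,0,0,0,0]
Step 12: delete ij at [1, 2, 5, 17, 31] -> counters=[0,2,5,0,2,6,0,0,3,0,2,3,2,0,2,0,0,6,0,0,0,2,1,0,3,0,0,0,0,0,0,2,0,0,3,0,0,0,3,1,2,0,0,0,0,0,0]
Step 13: delete rn at [5, 22, 24, 34, 39] -> counters=[0,2,5,0,2,5,0,0,3,0,2,3,2,0,2,0,0,6,0,0,0,2,0,0,2,0,0,0,0,0,0,2,0,0,2,0,0,0,3,0,2,0,0,0,0,0,0]
Step 14: insert ij at [1, 2, 5, 17, 31] -> counters=[0,3,6,0,2,6,0,0,3,0,2,3,2,0,2,0,0,7,0,0,0,2,0,0,2,0,0,0,0,0,0,3,0,0,2,0,0,0,3,0,2,0,0,0,0,0,0]
Step 15: delete pvd at [14, 17, 24, 34, 40] -> counters=[0,3,6,0,2,6,0,0,3,0,2,3,2,0,1,0,0,6,0,0,0,2,0,0,1,0,0,0,0,0,0,3,0,0,1,0,0,0,3,0,1,0,0,0,0,0,0]
Step 16: insert y at [2, 5, 8, 11, 38] -> counters=[0,3,7,0,2,7,0,0,4,0,2,4,2,0,1,0,0,6,0,0,0,2,0,0,1,0,0,0,0,0,0,3,0,0,1,0,0,0,4,0,1,0,0,0,0,0,0]
Step 17: insert y at [2, 5, 8, 11, 38] -> counters=[0,3,8,0,2,8,0,0,5,0,2,5,2,0,1,0,0,6,0,0,0,2,0,0,1,0,0,0,0,0,0,3,0,0,1,0,0,0,5,0,1,0,0,0,0,0,0]
Step 18: insert y at [2, 5, 8, 11, 38] -> counters=[0,3,9,0,2,9,0,0,6,0,2,6,2,0,1,0,0,6,0,0,0,2,0,0,1,0,0,0,0,0,0,3,0,0,1,0,0,0,6,0,1,0,0,0,0,0,0]
Step 19: insert g at [4, 10, 12, 17, 21] -> counters=[0,3,9,0,3,9,0,0,6,0,3,6,3,0,1,0,0,7,0,0,0,3,0,0,1,0,0,0,0,0,0,3,0,0,1,0,0,0,6,0,1,0,0,0,0,0,0]
Step 20: delete pvd at [14, 17, 24, 34, 40] -> counters=[0,3,9,0,3,9,0,0,6,0,3,6,3,0,0,0,0,6,0,0,0,3,0,0,0,0,0,0,0,0,0,3,0,0,0,0,0,0,6,0,0,0,0,0,0,0,0]
Step 21: delete g at [4, 10, 12, 17, 21] -> counters=[0,3,9,0,2,9,0,0,6,0,2,6,2,0,0,0,0,5,0,0,0,2,0,0,0,0,0,0,0,0,0,3,0,0,0,0,0,0,6,0,0,0,0,0,0,0,0]
Step 22: delete y at [2, 5, 8, 11, 38] -> counters=[0,3,8,0,2,8,0,0,5,0,2,5,2,0,0,0,0,5,0,0,0,2,0,0,0,0,0,0,0,0,0,3,0,0,0,0,0,0,5,0,0,0,0,0,0,0,0]
Step 23: delete y at [2, 5, 8, 11, 38] -> counters=[0,3,7,0,2,7,0,0,4,0,2,4,2,0,0,0,0,5,0,0,0,2,0,0,0,0,0,0,0,0,0,3,0,0,0,0,0,0,4,0,0,0,0,0,0,0,0]
Step 24: insert pvd at [14, 17, 24, 34, 40] -> counters=[0,3,7,0,2,7,0,0,4,0,2,4,2,0,1,0,0,6,0,0,0,2,0,0,1,0,0,0,0,0,0,3,0,0,1,0,0,0,4,0,1,0,0,0,0,0,0]
Step 25: delete y at [2, 5, 8, 11, 38] -> counters=[0,3,6,0,2,6,0,0,3,0,2,3,2,0,1,0,0,6,0,0,0,2,0,0,1,0,0,0,0,0,0,3,0,0,1,0,0,0,3,0,1,0,0,0,0,0,0]
Step 26: insert y at [2, 5, 8, 11, 38] -> counters=[0,3,7,0,2,7,0,0,4,0,2,4,2,0,1,0,0,6,0,0,0,2,0,0,1,0,0,0,0,0,0,3,0,0,1,0,0,0,4,0,1,0,0,0,0,0,0]
Final counters=[0,3,7,0,2,7,0,0,4,0,2,4,2,0,1,0,0,6,0,0,0,2,0,0,1,0,0,0,0,0,0,3,0,0,1,0,0,0,4,0,1,0,0,0,0,0,0] -> counters[22]=0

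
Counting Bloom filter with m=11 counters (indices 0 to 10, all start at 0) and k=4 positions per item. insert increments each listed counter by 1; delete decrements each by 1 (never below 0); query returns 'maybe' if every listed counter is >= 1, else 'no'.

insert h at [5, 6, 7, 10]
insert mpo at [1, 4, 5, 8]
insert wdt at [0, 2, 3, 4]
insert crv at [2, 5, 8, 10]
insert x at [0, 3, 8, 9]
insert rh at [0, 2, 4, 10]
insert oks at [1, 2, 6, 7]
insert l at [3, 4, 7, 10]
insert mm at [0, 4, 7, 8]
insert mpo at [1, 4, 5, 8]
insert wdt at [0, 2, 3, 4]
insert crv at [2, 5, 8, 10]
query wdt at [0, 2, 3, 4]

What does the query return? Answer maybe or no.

Answer: maybe

Derivation:
Step 1: insert h at [5, 6, 7, 10] -> counters=[0,0,0,0,0,1,1,1,0,0,1]
Step 2: insert mpo at [1, 4, 5, 8] -> counters=[0,1,0,0,1,2,1,1,1,0,1]
Step 3: insert wdt at [0, 2, 3, 4] -> counters=[1,1,1,1,2,2,1,1,1,0,1]
Step 4: insert crv at [2, 5, 8, 10] -> counters=[1,1,2,1,2,3,1,1,2,0,2]
Step 5: insert x at [0, 3, 8, 9] -> counters=[2,1,2,2,2,3,1,1,3,1,2]
Step 6: insert rh at [0, 2, 4, 10] -> counters=[3,1,3,2,3,3,1,1,3,1,3]
Step 7: insert oks at [1, 2, 6, 7] -> counters=[3,2,4,2,3,3,2,2,3,1,3]
Step 8: insert l at [3, 4, 7, 10] -> counters=[3,2,4,3,4,3,2,3,3,1,4]
Step 9: insert mm at [0, 4, 7, 8] -> counters=[4,2,4,3,5,3,2,4,4,1,4]
Step 10: insert mpo at [1, 4, 5, 8] -> counters=[4,3,4,3,6,4,2,4,5,1,4]
Step 11: insert wdt at [0, 2, 3, 4] -> counters=[5,3,5,4,7,4,2,4,5,1,4]
Step 12: insert crv at [2, 5, 8, 10] -> counters=[5,3,6,4,7,5,2,4,6,1,5]
Query wdt: check counters[0]=5 counters[2]=6 counters[3]=4 counters[4]=7 -> maybe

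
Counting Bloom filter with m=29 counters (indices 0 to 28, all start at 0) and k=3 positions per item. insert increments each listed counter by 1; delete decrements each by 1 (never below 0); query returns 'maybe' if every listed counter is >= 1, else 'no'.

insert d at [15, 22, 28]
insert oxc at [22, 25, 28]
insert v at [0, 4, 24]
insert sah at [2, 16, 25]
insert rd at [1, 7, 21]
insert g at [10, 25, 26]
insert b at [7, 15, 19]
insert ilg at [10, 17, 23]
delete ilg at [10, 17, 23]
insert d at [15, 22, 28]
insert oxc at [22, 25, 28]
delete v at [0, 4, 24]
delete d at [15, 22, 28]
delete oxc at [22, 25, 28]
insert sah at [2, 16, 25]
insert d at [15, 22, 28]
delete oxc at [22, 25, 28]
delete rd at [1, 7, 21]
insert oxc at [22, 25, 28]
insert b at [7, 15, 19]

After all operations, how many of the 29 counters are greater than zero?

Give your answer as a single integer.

Answer: 10

Derivation:
Step 1: insert d at [15, 22, 28] -> counters=[0,0,0,0,0,0,0,0,0,0,0,0,0,0,0,1,0,0,0,0,0,0,1,0,0,0,0,0,1]
Step 2: insert oxc at [22, 25, 28] -> counters=[0,0,0,0,0,0,0,0,0,0,0,0,0,0,0,1,0,0,0,0,0,0,2,0,0,1,0,0,2]
Step 3: insert v at [0, 4, 24] -> counters=[1,0,0,0,1,0,0,0,0,0,0,0,0,0,0,1,0,0,0,0,0,0,2,0,1,1,0,0,2]
Step 4: insert sah at [2, 16, 25] -> counters=[1,0,1,0,1,0,0,0,0,0,0,0,0,0,0,1,1,0,0,0,0,0,2,0,1,2,0,0,2]
Step 5: insert rd at [1, 7, 21] -> counters=[1,1,1,0,1,0,0,1,0,0,0,0,0,0,0,1,1,0,0,0,0,1,2,0,1,2,0,0,2]
Step 6: insert g at [10, 25, 26] -> counters=[1,1,1,0,1,0,0,1,0,0,1,0,0,0,0,1,1,0,0,0,0,1,2,0,1,3,1,0,2]
Step 7: insert b at [7, 15, 19] -> counters=[1,1,1,0,1,0,0,2,0,0,1,0,0,0,0,2,1,0,0,1,0,1,2,0,1,3,1,0,2]
Step 8: insert ilg at [10, 17, 23] -> counters=[1,1,1,0,1,0,0,2,0,0,2,0,0,0,0,2,1,1,0,1,0,1,2,1,1,3,1,0,2]
Step 9: delete ilg at [10, 17, 23] -> counters=[1,1,1,0,1,0,0,2,0,0,1,0,0,0,0,2,1,0,0,1,0,1,2,0,1,3,1,0,2]
Step 10: insert d at [15, 22, 28] -> counters=[1,1,1,0,1,0,0,2,0,0,1,0,0,0,0,3,1,0,0,1,0,1,3,0,1,3,1,0,3]
Step 11: insert oxc at [22, 25, 28] -> counters=[1,1,1,0,1,0,0,2,0,0,1,0,0,0,0,3,1,0,0,1,0,1,4,0,1,4,1,0,4]
Step 12: delete v at [0, 4, 24] -> counters=[0,1,1,0,0,0,0,2,0,0,1,0,0,0,0,3,1,0,0,1,0,1,4,0,0,4,1,0,4]
Step 13: delete d at [15, 22, 28] -> counters=[0,1,1,0,0,0,0,2,0,0,1,0,0,0,0,2,1,0,0,1,0,1,3,0,0,4,1,0,3]
Step 14: delete oxc at [22, 25, 28] -> counters=[0,1,1,0,0,0,0,2,0,0,1,0,0,0,0,2,1,0,0,1,0,1,2,0,0,3,1,0,2]
Step 15: insert sah at [2, 16, 25] -> counters=[0,1,2,0,0,0,0,2,0,0,1,0,0,0,0,2,2,0,0,1,0,1,2,0,0,4,1,0,2]
Step 16: insert d at [15, 22, 28] -> counters=[0,1,2,0,0,0,0,2,0,0,1,0,0,0,0,3,2,0,0,1,0,1,3,0,0,4,1,0,3]
Step 17: delete oxc at [22, 25, 28] -> counters=[0,1,2,0,0,0,0,2,0,0,1,0,0,0,0,3,2,0,0,1,0,1,2,0,0,3,1,0,2]
Step 18: delete rd at [1, 7, 21] -> counters=[0,0,2,0,0,0,0,1,0,0,1,0,0,0,0,3,2,0,0,1,0,0,2,0,0,3,1,0,2]
Step 19: insert oxc at [22, 25, 28] -> counters=[0,0,2,0,0,0,0,1,0,0,1,0,0,0,0,3,2,0,0,1,0,0,3,0,0,4,1,0,3]
Step 20: insert b at [7, 15, 19] -> counters=[0,0,2,0,0,0,0,2,0,0,1,0,0,0,0,4,2,0,0,2,0,0,3,0,0,4,1,0,3]
Final counters=[0,0,2,0,0,0,0,2,0,0,1,0,0,0,0,4,2,0,0,2,0,0,3,0,0,4,1,0,3] -> 10 nonzero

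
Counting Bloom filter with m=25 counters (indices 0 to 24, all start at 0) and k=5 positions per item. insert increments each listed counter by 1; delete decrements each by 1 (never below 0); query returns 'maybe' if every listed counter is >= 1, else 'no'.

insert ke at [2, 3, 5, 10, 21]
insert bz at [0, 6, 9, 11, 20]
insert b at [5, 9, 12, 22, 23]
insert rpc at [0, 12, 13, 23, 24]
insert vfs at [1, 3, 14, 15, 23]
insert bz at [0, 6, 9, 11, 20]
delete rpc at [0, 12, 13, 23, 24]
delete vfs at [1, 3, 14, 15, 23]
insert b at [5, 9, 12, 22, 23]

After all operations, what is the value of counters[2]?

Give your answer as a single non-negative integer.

Step 1: insert ke at [2, 3, 5, 10, 21] -> counters=[0,0,1,1,0,1,0,0,0,0,1,0,0,0,0,0,0,0,0,0,0,1,0,0,0]
Step 2: insert bz at [0, 6, 9, 11, 20] -> counters=[1,0,1,1,0,1,1,0,0,1,1,1,0,0,0,0,0,0,0,0,1,1,0,0,0]
Step 3: insert b at [5, 9, 12, 22, 23] -> counters=[1,0,1,1,0,2,1,0,0,2,1,1,1,0,0,0,0,0,0,0,1,1,1,1,0]
Step 4: insert rpc at [0, 12, 13, 23, 24] -> counters=[2,0,1,1,0,2,1,0,0,2,1,1,2,1,0,0,0,0,0,0,1,1,1,2,1]
Step 5: insert vfs at [1, 3, 14, 15, 23] -> counters=[2,1,1,2,0,2,1,0,0,2,1,1,2,1,1,1,0,0,0,0,1,1,1,3,1]
Step 6: insert bz at [0, 6, 9, 11, 20] -> counters=[3,1,1,2,0,2,2,0,0,3,1,2,2,1,1,1,0,0,0,0,2,1,1,3,1]
Step 7: delete rpc at [0, 12, 13, 23, 24] -> counters=[2,1,1,2,0,2,2,0,0,3,1,2,1,0,1,1,0,0,0,0,2,1,1,2,0]
Step 8: delete vfs at [1, 3, 14, 15, 23] -> counters=[2,0,1,1,0,2,2,0,0,3,1,2,1,0,0,0,0,0,0,0,2,1,1,1,0]
Step 9: insert b at [5, 9, 12, 22, 23] -> counters=[2,0,1,1,0,3,2,0,0,4,1,2,2,0,0,0,0,0,0,0,2,1,2,2,0]
Final counters=[2,0,1,1,0,3,2,0,0,4,1,2,2,0,0,0,0,0,0,0,2,1,2,2,0] -> counters[2]=1

Answer: 1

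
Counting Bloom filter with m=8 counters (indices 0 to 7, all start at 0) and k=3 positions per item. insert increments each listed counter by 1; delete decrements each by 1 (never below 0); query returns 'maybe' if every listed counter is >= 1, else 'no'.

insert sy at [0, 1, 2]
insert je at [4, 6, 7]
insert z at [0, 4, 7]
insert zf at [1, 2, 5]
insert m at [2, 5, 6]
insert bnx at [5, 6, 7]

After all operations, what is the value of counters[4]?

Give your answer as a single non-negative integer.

Step 1: insert sy at [0, 1, 2] -> counters=[1,1,1,0,0,0,0,0]
Step 2: insert je at [4, 6, 7] -> counters=[1,1,1,0,1,0,1,1]
Step 3: insert z at [0, 4, 7] -> counters=[2,1,1,0,2,0,1,2]
Step 4: insert zf at [1, 2, 5] -> counters=[2,2,2,0,2,1,1,2]
Step 5: insert m at [2, 5, 6] -> counters=[2,2,3,0,2,2,2,2]
Step 6: insert bnx at [5, 6, 7] -> counters=[2,2,3,0,2,3,3,3]
Final counters=[2,2,3,0,2,3,3,3] -> counters[4]=2

Answer: 2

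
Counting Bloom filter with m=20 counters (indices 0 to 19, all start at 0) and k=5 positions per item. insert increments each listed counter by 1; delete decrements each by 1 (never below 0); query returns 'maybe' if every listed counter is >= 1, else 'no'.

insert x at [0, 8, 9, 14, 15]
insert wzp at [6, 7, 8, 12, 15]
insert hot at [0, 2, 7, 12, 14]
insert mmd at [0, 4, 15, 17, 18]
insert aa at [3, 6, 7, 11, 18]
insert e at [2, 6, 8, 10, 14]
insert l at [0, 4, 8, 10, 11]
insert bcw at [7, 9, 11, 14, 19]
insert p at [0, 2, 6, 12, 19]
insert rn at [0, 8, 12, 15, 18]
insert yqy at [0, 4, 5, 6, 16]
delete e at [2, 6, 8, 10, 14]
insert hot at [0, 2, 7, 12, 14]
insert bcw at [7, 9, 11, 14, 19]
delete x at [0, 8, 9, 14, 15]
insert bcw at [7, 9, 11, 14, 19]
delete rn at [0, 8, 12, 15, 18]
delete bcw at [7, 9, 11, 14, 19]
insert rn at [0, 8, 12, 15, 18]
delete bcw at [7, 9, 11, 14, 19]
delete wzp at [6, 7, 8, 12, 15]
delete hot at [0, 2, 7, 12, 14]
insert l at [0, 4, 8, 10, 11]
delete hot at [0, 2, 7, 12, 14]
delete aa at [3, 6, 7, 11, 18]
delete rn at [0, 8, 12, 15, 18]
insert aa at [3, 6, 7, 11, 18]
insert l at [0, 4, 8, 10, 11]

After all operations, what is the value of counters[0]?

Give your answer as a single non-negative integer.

Answer: 6

Derivation:
Step 1: insert x at [0, 8, 9, 14, 15] -> counters=[1,0,0,0,0,0,0,0,1,1,0,0,0,0,1,1,0,0,0,0]
Step 2: insert wzp at [6, 7, 8, 12, 15] -> counters=[1,0,0,0,0,0,1,1,2,1,0,0,1,0,1,2,0,0,0,0]
Step 3: insert hot at [0, 2, 7, 12, 14] -> counters=[2,0,1,0,0,0,1,2,2,1,0,0,2,0,2,2,0,0,0,0]
Step 4: insert mmd at [0, 4, 15, 17, 18] -> counters=[3,0,1,0,1,0,1,2,2,1,0,0,2,0,2,3,0,1,1,0]
Step 5: insert aa at [3, 6, 7, 11, 18] -> counters=[3,0,1,1,1,0,2,3,2,1,0,1,2,0,2,3,0,1,2,0]
Step 6: insert e at [2, 6, 8, 10, 14] -> counters=[3,0,2,1,1,0,3,3,3,1,1,1,2,0,3,3,0,1,2,0]
Step 7: insert l at [0, 4, 8, 10, 11] -> counters=[4,0,2,1,2,0,3,3,4,1,2,2,2,0,3,3,0,1,2,0]
Step 8: insert bcw at [7, 9, 11, 14, 19] -> counters=[4,0,2,1,2,0,3,4,4,2,2,3,2,0,4,3,0,1,2,1]
Step 9: insert p at [0, 2, 6, 12, 19] -> counters=[5,0,3,1,2,0,4,4,4,2,2,3,3,0,4,3,0,1,2,2]
Step 10: insert rn at [0, 8, 12, 15, 18] -> counters=[6,0,3,1,2,0,4,4,5,2,2,3,4,0,4,4,0,1,3,2]
Step 11: insert yqy at [0, 4, 5, 6, 16] -> counters=[7,0,3,1,3,1,5,4,5,2,2,3,4,0,4,4,1,1,3,2]
Step 12: delete e at [2, 6, 8, 10, 14] -> counters=[7,0,2,1,3,1,4,4,4,2,1,3,4,0,3,4,1,1,3,2]
Step 13: insert hot at [0, 2, 7, 12, 14] -> counters=[8,0,3,1,3,1,4,5,4,2,1,3,5,0,4,4,1,1,3,2]
Step 14: insert bcw at [7, 9, 11, 14, 19] -> counters=[8,0,3,1,3,1,4,6,4,3,1,4,5,0,5,4,1,1,3,3]
Step 15: delete x at [0, 8, 9, 14, 15] -> counters=[7,0,3,1,3,1,4,6,3,2,1,4,5,0,4,3,1,1,3,3]
Step 16: insert bcw at [7, 9, 11, 14, 19] -> counters=[7,0,3,1,3,1,4,7,3,3,1,5,5,0,5,3,1,1,3,4]
Step 17: delete rn at [0, 8, 12, 15, 18] -> counters=[6,0,3,1,3,1,4,7,2,3,1,5,4,0,5,2,1,1,2,4]
Step 18: delete bcw at [7, 9, 11, 14, 19] -> counters=[6,0,3,1,3,1,4,6,2,2,1,4,4,0,4,2,1,1,2,3]
Step 19: insert rn at [0, 8, 12, 15, 18] -> counters=[7,0,3,1,3,1,4,6,3,2,1,4,5,0,4,3,1,1,3,3]
Step 20: delete bcw at [7, 9, 11, 14, 19] -> counters=[7,0,3,1,3,1,4,5,3,1,1,3,5,0,3,3,1,1,3,2]
Step 21: delete wzp at [6, 7, 8, 12, 15] -> counters=[7,0,3,1,3,1,3,4,2,1,1,3,4,0,3,2,1,1,3,2]
Step 22: delete hot at [0, 2, 7, 12, 14] -> counters=[6,0,2,1,3,1,3,3,2,1,1,3,3,0,2,2,1,1,3,2]
Step 23: insert l at [0, 4, 8, 10, 11] -> counters=[7,0,2,1,4,1,3,3,3,1,2,4,3,0,2,2,1,1,3,2]
Step 24: delete hot at [0, 2, 7, 12, 14] -> counters=[6,0,1,1,4,1,3,2,3,1,2,4,2,0,1,2,1,1,3,2]
Step 25: delete aa at [3, 6, 7, 11, 18] -> counters=[6,0,1,0,4,1,2,1,3,1,2,3,2,0,1,2,1,1,2,2]
Step 26: delete rn at [0, 8, 12, 15, 18] -> counters=[5,0,1,0,4,1,2,1,2,1,2,3,1,0,1,1,1,1,1,2]
Step 27: insert aa at [3, 6, 7, 11, 18] -> counters=[5,0,1,1,4,1,3,2,2,1,2,4,1,0,1,1,1,1,2,2]
Step 28: insert l at [0, 4, 8, 10, 11] -> counters=[6,0,1,1,5,1,3,2,3,1,3,5,1,0,1,1,1,1,2,2]
Final counters=[6,0,1,1,5,1,3,2,3,1,3,5,1,0,1,1,1,1,2,2] -> counters[0]=6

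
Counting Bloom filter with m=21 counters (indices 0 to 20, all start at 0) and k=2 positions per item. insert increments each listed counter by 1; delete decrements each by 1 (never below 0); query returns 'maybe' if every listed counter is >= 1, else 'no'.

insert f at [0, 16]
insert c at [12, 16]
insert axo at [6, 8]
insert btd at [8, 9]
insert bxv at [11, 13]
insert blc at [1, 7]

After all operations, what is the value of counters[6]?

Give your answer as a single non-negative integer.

Step 1: insert f at [0, 16] -> counters=[1,0,0,0,0,0,0,0,0,0,0,0,0,0,0,0,1,0,0,0,0]
Step 2: insert c at [12, 16] -> counters=[1,0,0,0,0,0,0,0,0,0,0,0,1,0,0,0,2,0,0,0,0]
Step 3: insert axo at [6, 8] -> counters=[1,0,0,0,0,0,1,0,1,0,0,0,1,0,0,0,2,0,0,0,0]
Step 4: insert btd at [8, 9] -> counters=[1,0,0,0,0,0,1,0,2,1,0,0,1,0,0,0,2,0,0,0,0]
Step 5: insert bxv at [11, 13] -> counters=[1,0,0,0,0,0,1,0,2,1,0,1,1,1,0,0,2,0,0,0,0]
Step 6: insert blc at [1, 7] -> counters=[1,1,0,0,0,0,1,1,2,1,0,1,1,1,0,0,2,0,0,0,0]
Final counters=[1,1,0,0,0,0,1,1,2,1,0,1,1,1,0,0,2,0,0,0,0] -> counters[6]=1

Answer: 1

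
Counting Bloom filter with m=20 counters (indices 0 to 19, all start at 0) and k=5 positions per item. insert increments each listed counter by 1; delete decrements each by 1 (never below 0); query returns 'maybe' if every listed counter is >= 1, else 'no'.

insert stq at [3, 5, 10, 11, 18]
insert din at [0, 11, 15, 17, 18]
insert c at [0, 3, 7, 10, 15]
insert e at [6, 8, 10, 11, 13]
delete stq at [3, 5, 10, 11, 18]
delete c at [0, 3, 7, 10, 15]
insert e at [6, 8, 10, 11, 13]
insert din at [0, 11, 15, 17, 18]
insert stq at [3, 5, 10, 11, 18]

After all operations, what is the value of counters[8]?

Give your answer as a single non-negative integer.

Answer: 2

Derivation:
Step 1: insert stq at [3, 5, 10, 11, 18] -> counters=[0,0,0,1,0,1,0,0,0,0,1,1,0,0,0,0,0,0,1,0]
Step 2: insert din at [0, 11, 15, 17, 18] -> counters=[1,0,0,1,0,1,0,0,0,0,1,2,0,0,0,1,0,1,2,0]
Step 3: insert c at [0, 3, 7, 10, 15] -> counters=[2,0,0,2,0,1,0,1,0,0,2,2,0,0,0,2,0,1,2,0]
Step 4: insert e at [6, 8, 10, 11, 13] -> counters=[2,0,0,2,0,1,1,1,1,0,3,3,0,1,0,2,0,1,2,0]
Step 5: delete stq at [3, 5, 10, 11, 18] -> counters=[2,0,0,1,0,0,1,1,1,0,2,2,0,1,0,2,0,1,1,0]
Step 6: delete c at [0, 3, 7, 10, 15] -> counters=[1,0,0,0,0,0,1,0,1,0,1,2,0,1,0,1,0,1,1,0]
Step 7: insert e at [6, 8, 10, 11, 13] -> counters=[1,0,0,0,0,0,2,0,2,0,2,3,0,2,0,1,0,1,1,0]
Step 8: insert din at [0, 11, 15, 17, 18] -> counters=[2,0,0,0,0,0,2,0,2,0,2,4,0,2,0,2,0,2,2,0]
Step 9: insert stq at [3, 5, 10, 11, 18] -> counters=[2,0,0,1,0,1,2,0,2,0,3,5,0,2,0,2,0,2,3,0]
Final counters=[2,0,0,1,0,1,2,0,2,0,3,5,0,2,0,2,0,2,3,0] -> counters[8]=2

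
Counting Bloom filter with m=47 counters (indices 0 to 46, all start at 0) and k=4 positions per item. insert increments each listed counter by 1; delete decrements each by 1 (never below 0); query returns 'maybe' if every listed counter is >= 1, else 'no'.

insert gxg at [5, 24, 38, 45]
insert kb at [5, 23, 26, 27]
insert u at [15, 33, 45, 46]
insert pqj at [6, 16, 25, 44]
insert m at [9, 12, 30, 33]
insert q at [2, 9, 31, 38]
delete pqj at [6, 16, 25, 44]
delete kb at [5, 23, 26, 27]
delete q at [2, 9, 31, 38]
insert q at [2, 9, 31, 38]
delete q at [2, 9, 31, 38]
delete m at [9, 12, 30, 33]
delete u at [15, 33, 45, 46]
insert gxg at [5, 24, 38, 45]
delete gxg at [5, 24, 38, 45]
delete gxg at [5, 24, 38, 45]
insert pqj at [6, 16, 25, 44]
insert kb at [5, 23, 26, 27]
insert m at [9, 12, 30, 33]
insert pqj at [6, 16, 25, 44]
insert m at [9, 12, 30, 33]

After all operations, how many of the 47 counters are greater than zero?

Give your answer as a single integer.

Step 1: insert gxg at [5, 24, 38, 45] -> counters=[0,0,0,0,0,1,0,0,0,0,0,0,0,0,0,0,0,0,0,0,0,0,0,0,1,0,0,0,0,0,0,0,0,0,0,0,0,0,1,0,0,0,0,0,0,1,0]
Step 2: insert kb at [5, 23, 26, 27] -> counters=[0,0,0,0,0,2,0,0,0,0,0,0,0,0,0,0,0,0,0,0,0,0,0,1,1,0,1,1,0,0,0,0,0,0,0,0,0,0,1,0,0,0,0,0,0,1,0]
Step 3: insert u at [15, 33, 45, 46] -> counters=[0,0,0,0,0,2,0,0,0,0,0,0,0,0,0,1,0,0,0,0,0,0,0,1,1,0,1,1,0,0,0,0,0,1,0,0,0,0,1,0,0,0,0,0,0,2,1]
Step 4: insert pqj at [6, 16, 25, 44] -> counters=[0,0,0,0,0,2,1,0,0,0,0,0,0,0,0,1,1,0,0,0,0,0,0,1,1,1,1,1,0,0,0,0,0,1,0,0,0,0,1,0,0,0,0,0,1,2,1]
Step 5: insert m at [9, 12, 30, 33] -> counters=[0,0,0,0,0,2,1,0,0,1,0,0,1,0,0,1,1,0,0,0,0,0,0,1,1,1,1,1,0,0,1,0,0,2,0,0,0,0,1,0,0,0,0,0,1,2,1]
Step 6: insert q at [2, 9, 31, 38] -> counters=[0,0,1,0,0,2,1,0,0,2,0,0,1,0,0,1,1,0,0,0,0,0,0,1,1,1,1,1,0,0,1,1,0,2,0,0,0,0,2,0,0,0,0,0,1,2,1]
Step 7: delete pqj at [6, 16, 25, 44] -> counters=[0,0,1,0,0,2,0,0,0,2,0,0,1,0,0,1,0,0,0,0,0,0,0,1,1,0,1,1,0,0,1,1,0,2,0,0,0,0,2,0,0,0,0,0,0,2,1]
Step 8: delete kb at [5, 23, 26, 27] -> counters=[0,0,1,0,0,1,0,0,0,2,0,0,1,0,0,1,0,0,0,0,0,0,0,0,1,0,0,0,0,0,1,1,0,2,0,0,0,0,2,0,0,0,0,0,0,2,1]
Step 9: delete q at [2, 9, 31, 38] -> counters=[0,0,0,0,0,1,0,0,0,1,0,0,1,0,0,1,0,0,0,0,0,0,0,0,1,0,0,0,0,0,1,0,0,2,0,0,0,0,1,0,0,0,0,0,0,2,1]
Step 10: insert q at [2, 9, 31, 38] -> counters=[0,0,1,0,0,1,0,0,0,2,0,0,1,0,0,1,0,0,0,0,0,0,0,0,1,0,0,0,0,0,1,1,0,2,0,0,0,0,2,0,0,0,0,0,0,2,1]
Step 11: delete q at [2, 9, 31, 38] -> counters=[0,0,0,0,0,1,0,0,0,1,0,0,1,0,0,1,0,0,0,0,0,0,0,0,1,0,0,0,0,0,1,0,0,2,0,0,0,0,1,0,0,0,0,0,0,2,1]
Step 12: delete m at [9, 12, 30, 33] -> counters=[0,0,0,0,0,1,0,0,0,0,0,0,0,0,0,1,0,0,0,0,0,0,0,0,1,0,0,0,0,0,0,0,0,1,0,0,0,0,1,0,0,0,0,0,0,2,1]
Step 13: delete u at [15, 33, 45, 46] -> counters=[0,0,0,0,0,1,0,0,0,0,0,0,0,0,0,0,0,0,0,0,0,0,0,0,1,0,0,0,0,0,0,0,0,0,0,0,0,0,1,0,0,0,0,0,0,1,0]
Step 14: insert gxg at [5, 24, 38, 45] -> counters=[0,0,0,0,0,2,0,0,0,0,0,0,0,0,0,0,0,0,0,0,0,0,0,0,2,0,0,0,0,0,0,0,0,0,0,0,0,0,2,0,0,0,0,0,0,2,0]
Step 15: delete gxg at [5, 24, 38, 45] -> counters=[0,0,0,0,0,1,0,0,0,0,0,0,0,0,0,0,0,0,0,0,0,0,0,0,1,0,0,0,0,0,0,0,0,0,0,0,0,0,1,0,0,0,0,0,0,1,0]
Step 16: delete gxg at [5, 24, 38, 45] -> counters=[0,0,0,0,0,0,0,0,0,0,0,0,0,0,0,0,0,0,0,0,0,0,0,0,0,0,0,0,0,0,0,0,0,0,0,0,0,0,0,0,0,0,0,0,0,0,0]
Step 17: insert pqj at [6, 16, 25, 44] -> counters=[0,0,0,0,0,0,1,0,0,0,0,0,0,0,0,0,1,0,0,0,0,0,0,0,0,1,0,0,0,0,0,0,0,0,0,0,0,0,0,0,0,0,0,0,1,0,0]
Step 18: insert kb at [5, 23, 26, 27] -> counters=[0,0,0,0,0,1,1,0,0,0,0,0,0,0,0,0,1,0,0,0,0,0,0,1,0,1,1,1,0,0,0,0,0,0,0,0,0,0,0,0,0,0,0,0,1,0,0]
Step 19: insert m at [9, 12, 30, 33] -> counters=[0,0,0,0,0,1,1,0,0,1,0,0,1,0,0,0,1,0,0,0,0,0,0,1,0,1,1,1,0,0,1,0,0,1,0,0,0,0,0,0,0,0,0,0,1,0,0]
Step 20: insert pqj at [6, 16, 25, 44] -> counters=[0,0,0,0,0,1,2,0,0,1,0,0,1,0,0,0,2,0,0,0,0,0,0,1,0,2,1,1,0,0,1,0,0,1,0,0,0,0,0,0,0,0,0,0,2,0,0]
Step 21: insert m at [9, 12, 30, 33] -> counters=[0,0,0,0,0,1,2,0,0,2,0,0,2,0,0,0,2,0,0,0,0,0,0,1,0,2,1,1,0,0,2,0,0,2,0,0,0,0,0,0,0,0,0,0,2,0,0]
Final counters=[0,0,0,0,0,1,2,0,0,2,0,0,2,0,0,0,2,0,0,0,0,0,0,1,0,2,1,1,0,0,2,0,0,2,0,0,0,0,0,0,0,0,0,0,2,0,0] -> 12 nonzero

Answer: 12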